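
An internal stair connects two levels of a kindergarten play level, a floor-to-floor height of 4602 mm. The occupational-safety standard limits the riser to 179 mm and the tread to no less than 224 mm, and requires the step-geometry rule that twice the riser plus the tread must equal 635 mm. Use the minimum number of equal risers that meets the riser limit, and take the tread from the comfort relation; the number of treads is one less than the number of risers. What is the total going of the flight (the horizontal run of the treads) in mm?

7025 mm

At most 179 each: 4602/179 = 25.71, giving 26 risers.
Each riser is 4602/26 = 177 mm (≤ 179 mm).
T = 635 − 2·177 = 281 mm, which satisfies the 224 mm minimum.
Treads = 26 − 1 = 25; going = 25 × 281 = 7025 mm.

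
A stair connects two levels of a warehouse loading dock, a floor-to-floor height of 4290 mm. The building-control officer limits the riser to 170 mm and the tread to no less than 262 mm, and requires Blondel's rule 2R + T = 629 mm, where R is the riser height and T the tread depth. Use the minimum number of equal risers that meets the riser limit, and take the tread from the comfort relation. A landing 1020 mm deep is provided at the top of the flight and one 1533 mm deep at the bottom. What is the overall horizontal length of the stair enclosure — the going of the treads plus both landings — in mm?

⌈4290/170⌉ = 26 risers.
Riser R = 4290 / 26 = 165 mm, within the 170 mm limit.
Tread T = 629 − 2 × 165 = 299 mm (≥ 262 mm).
Going = (26 − 1) × 299 = 7475 mm.
Enclosure = 7475 + 1020 + 1533 = 10028 mm.

10028 mm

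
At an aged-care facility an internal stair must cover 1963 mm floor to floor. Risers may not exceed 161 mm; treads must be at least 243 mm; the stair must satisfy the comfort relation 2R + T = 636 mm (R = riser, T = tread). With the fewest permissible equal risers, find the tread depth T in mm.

334 mm

At most 161 each: 1963/161 = 12.19, giving 13 risers.
R = 1963 ÷ 13 = 151 mm.
T = 636 − 2·151 = 334 mm, which satisfies the 243 mm minimum.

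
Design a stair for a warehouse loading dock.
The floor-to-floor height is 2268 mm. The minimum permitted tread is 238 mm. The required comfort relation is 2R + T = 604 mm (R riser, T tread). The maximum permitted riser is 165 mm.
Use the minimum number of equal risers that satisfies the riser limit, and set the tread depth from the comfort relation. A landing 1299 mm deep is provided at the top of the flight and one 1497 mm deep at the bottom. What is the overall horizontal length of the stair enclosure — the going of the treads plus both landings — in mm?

⌈2268/165⌉ = 14 risers.
Riser R = 2268 / 14 = 162 mm, within the 165 mm limit.
Tread T = 604 − 2 × 162 = 280 mm (≥ 238 mm).
Going = (14 − 1) × 280 = 3640 mm.
Add landings: 3640 + 1299 + 1497 = 6436 mm.

6436 mm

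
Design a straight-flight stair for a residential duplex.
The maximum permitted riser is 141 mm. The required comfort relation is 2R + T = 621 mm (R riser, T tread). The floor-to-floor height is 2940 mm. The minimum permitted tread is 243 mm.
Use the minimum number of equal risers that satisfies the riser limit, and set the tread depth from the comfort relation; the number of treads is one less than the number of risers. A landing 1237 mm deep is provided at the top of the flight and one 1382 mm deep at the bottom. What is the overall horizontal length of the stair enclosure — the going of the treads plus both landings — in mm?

9439 mm

2940 / 141 = 20.851 → round up to 21 risers.
R = 2940 ÷ 21 = 140 mm.
From 2R + T = 621: T = 621 − 280 = 341 mm.
Treads = 21 − 1 = 20; going = 20 × 341 = 6820 mm.
Enclosure = 6820 + 1237 + 1382 = 9439 mm.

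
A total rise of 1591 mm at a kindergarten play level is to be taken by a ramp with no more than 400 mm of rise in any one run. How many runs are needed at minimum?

4 runs

1591 / 400 = 3.98, so 4 ramp runs are needed.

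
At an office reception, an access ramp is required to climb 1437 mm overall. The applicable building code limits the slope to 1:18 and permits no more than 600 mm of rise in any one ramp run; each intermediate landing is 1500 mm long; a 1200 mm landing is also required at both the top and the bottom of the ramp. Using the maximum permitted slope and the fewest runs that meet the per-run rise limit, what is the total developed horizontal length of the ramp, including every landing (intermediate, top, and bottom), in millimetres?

⌈1437/600⌉ = 3 ramp runs. That means 2 intermediate landings.
Horizontal run for 1437 mm of rise at 1:18 is 1437 × 18 = 25866 mm.
Intermediate landings: 2 × 1500 = 3000 mm.
Top and bottom landings: 2 × 1200 = 2400 mm.
Total = 25866 + 3000 + 2400 = 31266 mm.

31266 mm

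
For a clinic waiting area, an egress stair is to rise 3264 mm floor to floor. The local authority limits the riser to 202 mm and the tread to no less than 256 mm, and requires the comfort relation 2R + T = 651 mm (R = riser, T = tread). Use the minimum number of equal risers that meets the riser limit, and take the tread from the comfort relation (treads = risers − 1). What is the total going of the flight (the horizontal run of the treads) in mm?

3264 / 202 = 16.158 → round up to 17 risers.
Riser R = 3264 / 17 = 192 mm, within the 202 mm limit.
From 2R + T = 651: T = 651 − 384 = 267 mm.
Treads = 17 − 1 = 16; going = 16 × 267 = 4272 mm.

4272 mm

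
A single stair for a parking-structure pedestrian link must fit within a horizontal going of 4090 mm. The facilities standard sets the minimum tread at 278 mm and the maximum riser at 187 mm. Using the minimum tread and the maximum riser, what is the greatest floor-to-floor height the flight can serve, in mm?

Treads that fit: ⌊4090 / 278⌋ = 14.
Risers = treads + 1 = 15.
Maximum height = 15 × 187 = 2805 mm.

2805 mm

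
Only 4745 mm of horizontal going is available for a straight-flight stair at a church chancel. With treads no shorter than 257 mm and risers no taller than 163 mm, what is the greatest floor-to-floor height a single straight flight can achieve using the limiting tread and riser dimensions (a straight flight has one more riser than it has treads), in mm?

Treads that fit: ⌊4745 / 257⌋ = 18.
Risers = treads + 1 = 19.
Maximum height = 19 × 163 = 3097 mm.

3097 mm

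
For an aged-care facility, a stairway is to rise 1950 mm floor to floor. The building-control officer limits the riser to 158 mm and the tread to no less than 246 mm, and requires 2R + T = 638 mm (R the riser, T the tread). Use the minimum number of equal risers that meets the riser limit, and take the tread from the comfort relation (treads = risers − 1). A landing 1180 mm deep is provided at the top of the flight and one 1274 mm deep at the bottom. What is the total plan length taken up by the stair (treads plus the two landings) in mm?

1950 / 158 = 12.342 → round up to 13 risers.
R = 1950 ÷ 13 = 150 mm.
From 2R + T = 638: T = 638 − 300 = 338 mm.
Treads = 13 − 1 = 12; going = 12 × 338 = 4056 mm.
Enclosure = 4056 + 1180 + 1274 = 6510 mm.

6510 mm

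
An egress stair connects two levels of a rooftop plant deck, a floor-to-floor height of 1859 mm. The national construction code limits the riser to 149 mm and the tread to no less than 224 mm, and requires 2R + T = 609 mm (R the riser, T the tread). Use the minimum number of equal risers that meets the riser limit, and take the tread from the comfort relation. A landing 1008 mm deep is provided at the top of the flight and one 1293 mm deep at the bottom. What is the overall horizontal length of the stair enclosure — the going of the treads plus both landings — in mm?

6177 mm

At most 149 each: 1859/149 = 12.48, giving 13 risers.
Riser R = 1859 / 13 = 143 mm, within the 149 mm limit.
Tread T = 609 − 2 × 143 = 323 mm (≥ 224 mm).
Treads = 13 − 1 = 12; going = 12 × 323 = 3876 mm.
Enclosure = 3876 + 1008 + 1293 = 6177 mm.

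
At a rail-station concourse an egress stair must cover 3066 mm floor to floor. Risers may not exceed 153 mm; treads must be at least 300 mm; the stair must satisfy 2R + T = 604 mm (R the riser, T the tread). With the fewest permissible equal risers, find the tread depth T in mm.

3066 / 153 = 20.04, so 21 risers are needed.
Each riser is 3066/21 = 146 mm (≤ 153 mm).
From 2R + T = 604: T = 604 − 292 = 312 mm.

312 mm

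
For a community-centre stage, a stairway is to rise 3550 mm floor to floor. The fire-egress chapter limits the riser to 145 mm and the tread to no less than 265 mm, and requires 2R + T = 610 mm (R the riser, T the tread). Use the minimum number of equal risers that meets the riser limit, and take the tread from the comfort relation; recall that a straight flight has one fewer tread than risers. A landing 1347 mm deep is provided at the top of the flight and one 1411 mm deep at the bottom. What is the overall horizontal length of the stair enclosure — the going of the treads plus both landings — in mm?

10582 mm

3550 / 145 = 24.48, so 25 risers are needed.
Each riser is 3550/25 = 142 mm (≤ 145 mm).
T = 610 − 2·142 = 326 mm, which satisfies the 265 mm minimum.
Going = (25 − 1) × 326 = 7824 mm.
Enclosure = 7824 + 1347 + 1411 = 10582 mm.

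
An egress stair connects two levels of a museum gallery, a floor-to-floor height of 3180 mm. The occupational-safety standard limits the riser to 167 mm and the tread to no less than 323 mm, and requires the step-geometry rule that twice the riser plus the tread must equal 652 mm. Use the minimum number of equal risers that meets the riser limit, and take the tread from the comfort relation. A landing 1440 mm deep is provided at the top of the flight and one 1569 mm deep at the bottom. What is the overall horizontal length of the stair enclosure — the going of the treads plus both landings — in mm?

9355 mm

At most 167 each: 3180/167 = 19.04, giving 20 risers.
Riser R = 3180 / 20 = 159 mm, within the 167 mm limit.
T = 652 − 2·159 = 334 mm, which satisfies the 323 mm minimum.
Treads = 20 − 1 = 19; going = 19 × 334 = 6346 mm.
Enclosure = 6346 + 1440 + 1569 = 9355 mm.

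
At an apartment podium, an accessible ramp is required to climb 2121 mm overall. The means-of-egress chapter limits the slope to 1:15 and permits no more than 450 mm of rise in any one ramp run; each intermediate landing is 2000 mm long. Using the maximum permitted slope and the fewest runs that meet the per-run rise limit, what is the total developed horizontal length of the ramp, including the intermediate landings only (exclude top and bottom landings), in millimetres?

At most 450 each: 2121/450 = 4.71, giving 5 ramp runs. That means 4 intermediate landings.
Horizontal run for 2121 mm of rise at 1:15 is 2121 × 15 = 31815 mm.
4 intermediate landings contribute 4 × 2000 = 8000 mm.
Total developed length = 31815 + 8000 = 39815 mm.

39815 mm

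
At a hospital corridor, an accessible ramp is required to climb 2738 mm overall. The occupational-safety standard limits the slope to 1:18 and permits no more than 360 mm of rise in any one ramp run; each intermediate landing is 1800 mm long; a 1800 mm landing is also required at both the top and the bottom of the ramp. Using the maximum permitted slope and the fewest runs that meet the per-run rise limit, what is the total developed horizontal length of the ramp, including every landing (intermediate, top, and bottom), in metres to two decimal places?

65.48 m

2738 / 360 = 7.606 → round up to 8 ramp runs. That means 7 intermediate landings.
Ramp run (horizontal) at 1:18: 2738 × 18 = 49284 mm.
7 intermediate landings contribute 7 × 1800 = 12600 mm.
Top and bottom landings: 2 × 1800 = 3600 mm.
Total = 49284 + 12600 + 3600 = 65484 mm.
= 65.48 m.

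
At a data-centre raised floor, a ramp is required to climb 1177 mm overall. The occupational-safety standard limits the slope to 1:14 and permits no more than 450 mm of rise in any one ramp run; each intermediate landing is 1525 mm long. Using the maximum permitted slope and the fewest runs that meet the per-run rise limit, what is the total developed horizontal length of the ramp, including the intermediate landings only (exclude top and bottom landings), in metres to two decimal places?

19.53 m

1177 / 450 = 2.62, so 3 ramp runs are needed. That means 2 intermediate landings.
Ramp run (horizontal) at 1:14: 1177 × 14 = 16478 mm.
2 intermediate landings contribute 2 × 1525 = 3050 mm.
Total developed length = 16478 + 3050 = 19528 mm.
= 19.53 m.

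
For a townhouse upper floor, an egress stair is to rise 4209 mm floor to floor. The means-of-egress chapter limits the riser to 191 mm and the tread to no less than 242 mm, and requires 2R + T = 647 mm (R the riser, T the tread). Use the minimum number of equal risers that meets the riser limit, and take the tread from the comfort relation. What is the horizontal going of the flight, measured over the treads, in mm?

4209 / 191 = 22.04, so 23 risers are needed.
Each riser is 4209/23 = 183 mm (≤ 191 mm).
Tread T = 647 − 2 × 183 = 281 mm (≥ 242 mm).
23 risers give 22 treads; going = 22 × 281 = 6182 mm.

6182 mm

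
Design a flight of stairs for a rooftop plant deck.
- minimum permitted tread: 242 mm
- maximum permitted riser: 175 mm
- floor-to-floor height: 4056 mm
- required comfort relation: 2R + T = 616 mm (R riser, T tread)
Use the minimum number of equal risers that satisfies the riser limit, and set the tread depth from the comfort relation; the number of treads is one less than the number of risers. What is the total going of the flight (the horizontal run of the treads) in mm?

4056 / 175 = 23.177 → round up to 24 risers.
Each riser is 4056/24 = 169 mm (≤ 175 mm).
From 2R + T = 616: T = 616 − 338 = 278 mm.
Treads = 24 − 1 = 23; going = 23 × 278 = 6394 mm.

6394 mm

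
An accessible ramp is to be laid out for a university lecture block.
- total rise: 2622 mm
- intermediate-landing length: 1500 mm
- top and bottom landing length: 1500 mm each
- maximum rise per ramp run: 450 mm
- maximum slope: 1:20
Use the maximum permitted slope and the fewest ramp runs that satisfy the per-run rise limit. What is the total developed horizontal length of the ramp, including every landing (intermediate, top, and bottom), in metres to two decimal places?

62.94 m

2622 / 450 = 5.827 → round up to 6 ramp runs. That means 5 intermediate landings.
Ramp run (horizontal) at 1:20: 2622 × 20 = 52440 mm.
5 intermediate landings contribute 5 × 1500 = 7500 mm.
Top and bottom landings: 2 × 1500 = 3000 mm.
Total = 52440 + 7500 + 3000 = 62940 mm.
= 62.94 m.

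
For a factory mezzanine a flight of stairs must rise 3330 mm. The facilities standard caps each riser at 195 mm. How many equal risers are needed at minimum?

18 risers

3330 / 195 = 17.08, so 18 risers are needed.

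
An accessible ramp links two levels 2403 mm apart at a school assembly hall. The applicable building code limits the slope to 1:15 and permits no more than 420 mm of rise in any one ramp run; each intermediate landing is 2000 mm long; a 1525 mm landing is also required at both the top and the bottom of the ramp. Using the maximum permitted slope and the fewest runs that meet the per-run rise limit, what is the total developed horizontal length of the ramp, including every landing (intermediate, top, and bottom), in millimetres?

At most 420 each: 2403/420 = 5.72, giving 6 ramp runs. That means 5 intermediate landings.
Ramp run (horizontal) at 1:15: 2403 × 15 = 36045 mm.
5 intermediate landings contribute 5 × 2000 = 10000 mm.
Top and bottom landings: 2 × 1525 = 3050 mm.
Total = 36045 + 10000 + 3050 = 49095 mm.

49095 mm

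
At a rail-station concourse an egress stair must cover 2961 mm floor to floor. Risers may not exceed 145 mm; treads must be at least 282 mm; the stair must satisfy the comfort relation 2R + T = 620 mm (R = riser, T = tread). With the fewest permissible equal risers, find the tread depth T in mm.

338 mm

⌈2961/145⌉ = 21 risers.
Riser R = 2961 / 21 = 141 mm, within the 145 mm limit.
From 2R + T = 620: T = 620 − 282 = 338 mm.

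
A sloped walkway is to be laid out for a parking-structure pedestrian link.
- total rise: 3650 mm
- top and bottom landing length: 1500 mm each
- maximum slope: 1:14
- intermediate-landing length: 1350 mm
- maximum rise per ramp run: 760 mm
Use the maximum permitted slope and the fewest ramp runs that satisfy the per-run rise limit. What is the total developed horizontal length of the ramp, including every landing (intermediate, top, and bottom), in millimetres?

59500 mm

⌈3650/760⌉ = 5 ramp runs. That means 4 intermediate landings.
Ramp run (horizontal) at 1:14: 3650 × 14 = 51100 mm.
Intermediate landings: 4 × 1350 = 5400 mm.
Top and bottom landings: 2 × 1500 = 3000 mm.
Total = 51100 + 5400 + 3000 = 59500 mm.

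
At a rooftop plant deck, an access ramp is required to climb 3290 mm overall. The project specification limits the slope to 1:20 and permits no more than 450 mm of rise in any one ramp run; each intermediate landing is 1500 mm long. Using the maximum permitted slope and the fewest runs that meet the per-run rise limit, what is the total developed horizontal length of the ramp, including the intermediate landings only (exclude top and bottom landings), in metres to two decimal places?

76.30 m

3290 / 450 = 7.31, so 8 ramp runs are needed. That means 7 intermediate landings.
Horizontal run for 3290 mm of rise at 1:20 is 3290 × 20 = 65800 mm.
7 intermediate landings contribute 7 × 1500 = 10500 mm.
Total developed length = 65800 + 10500 = 76300 mm.
= 76.30 m.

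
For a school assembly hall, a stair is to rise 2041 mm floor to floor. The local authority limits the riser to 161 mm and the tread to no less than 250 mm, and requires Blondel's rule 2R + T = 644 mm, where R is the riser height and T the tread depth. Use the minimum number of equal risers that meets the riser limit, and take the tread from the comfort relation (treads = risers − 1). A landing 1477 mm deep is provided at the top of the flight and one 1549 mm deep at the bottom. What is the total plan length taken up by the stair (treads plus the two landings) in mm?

⌈2041/161⌉ = 13 risers.
Each riser is 2041/13 = 157 mm (≤ 161 mm).
Tread T = 644 − 2 × 157 = 330 mm (≥ 250 mm).
13 risers give 12 treads; going = 12 × 330 = 3960 mm.
Add landings: 3960 + 1477 + 1549 = 6986 mm.

6986 mm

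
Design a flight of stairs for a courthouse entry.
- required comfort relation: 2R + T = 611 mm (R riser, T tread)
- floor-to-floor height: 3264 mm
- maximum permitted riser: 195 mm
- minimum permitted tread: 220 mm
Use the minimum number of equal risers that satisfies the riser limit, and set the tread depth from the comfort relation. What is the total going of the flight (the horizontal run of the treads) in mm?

⌈3264/195⌉ = 17 risers.
Each riser is 3264/17 = 192 mm (≤ 195 mm).
Tread T = 611 − 2 × 192 = 227 mm (≥ 220 mm).
Treads = 17 − 1 = 16; going = 16 × 227 = 3632 mm.

3632 mm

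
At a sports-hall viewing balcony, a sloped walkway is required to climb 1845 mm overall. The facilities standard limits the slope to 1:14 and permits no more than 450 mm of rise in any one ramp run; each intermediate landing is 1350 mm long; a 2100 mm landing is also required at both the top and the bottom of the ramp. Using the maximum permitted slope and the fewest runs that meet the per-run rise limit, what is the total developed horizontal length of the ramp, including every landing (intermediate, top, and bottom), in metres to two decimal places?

At most 450 each: 1845/450 = 4.10, giving 5 ramp runs. That means 4 intermediate landings.
Ramp run (horizontal) at 1:14: 1845 × 14 = 25830 mm.
4 intermediate landings contribute 4 × 1350 = 5400 mm.
Top and bottom landings: 2 × 2100 = 4200 mm.
Total = 25830 + 5400 + 4200 = 35430 mm.
= 35.43 m.

35.43 m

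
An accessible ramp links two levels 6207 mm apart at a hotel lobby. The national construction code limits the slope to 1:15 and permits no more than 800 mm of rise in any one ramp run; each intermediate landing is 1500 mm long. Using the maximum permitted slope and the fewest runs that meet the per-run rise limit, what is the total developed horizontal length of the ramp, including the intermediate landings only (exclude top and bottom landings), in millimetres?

At most 800 each: 6207/800 = 7.76, giving 8 ramp runs. That means 7 intermediate landings.
Horizontal run for 6207 mm of rise at 1:15 is 6207 × 15 = 93105 mm.
Intermediate landings: 7 × 1500 = 10500 mm.
Total developed length = 93105 + 10500 = 103605 mm.

103605 mm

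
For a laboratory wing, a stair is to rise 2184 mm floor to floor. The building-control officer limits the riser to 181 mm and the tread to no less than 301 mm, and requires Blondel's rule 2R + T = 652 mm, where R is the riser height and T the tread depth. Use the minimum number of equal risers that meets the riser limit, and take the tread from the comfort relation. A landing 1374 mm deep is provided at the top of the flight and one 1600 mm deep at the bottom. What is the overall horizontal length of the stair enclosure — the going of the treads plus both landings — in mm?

⌈2184/181⌉ = 13 risers.
Each riser is 2184/13 = 168 mm (≤ 181 mm).
T = 652 − 2·168 = 316 mm, which satisfies the 301 mm minimum.
Treads = 13 − 1 = 12; going = 12 × 316 = 3792 mm.
Add landings: 3792 + 1374 + 1600 = 6766 mm.

6766 mm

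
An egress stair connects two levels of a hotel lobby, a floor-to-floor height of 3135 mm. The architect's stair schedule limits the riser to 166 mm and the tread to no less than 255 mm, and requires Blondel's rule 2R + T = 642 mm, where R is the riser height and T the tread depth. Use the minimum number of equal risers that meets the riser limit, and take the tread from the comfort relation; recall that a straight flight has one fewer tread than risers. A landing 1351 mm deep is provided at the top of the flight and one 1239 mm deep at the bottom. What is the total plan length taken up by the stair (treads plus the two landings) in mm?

3135 / 166 = 18.886 → round up to 19 risers.
Each riser is 3135/19 = 165 mm (≤ 166 mm).
T = 642 − 2·165 = 312 mm, which satisfies the 255 mm minimum.
Going = (19 − 1) × 312 = 5616 mm.
Add landings: 5616 + 1351 + 1239 = 8206 mm.

8206 mm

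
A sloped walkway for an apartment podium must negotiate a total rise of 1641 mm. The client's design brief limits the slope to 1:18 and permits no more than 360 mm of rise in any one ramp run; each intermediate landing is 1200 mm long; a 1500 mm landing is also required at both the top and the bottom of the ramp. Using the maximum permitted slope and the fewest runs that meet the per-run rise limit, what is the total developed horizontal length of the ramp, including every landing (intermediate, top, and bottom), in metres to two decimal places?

1641 / 360 = 4.558 → round up to 5 ramp runs. That means 4 intermediate landings.
Horizontal run for 1641 mm of rise at 1:18 is 1641 × 18 = 29538 mm.
4 intermediate landings contribute 4 × 1200 = 4800 mm.
Top and bottom landings: 2 × 1500 = 3000 mm.
Total = 29538 + 4800 + 3000 = 37338 mm.
= 37.34 m.

37.34 m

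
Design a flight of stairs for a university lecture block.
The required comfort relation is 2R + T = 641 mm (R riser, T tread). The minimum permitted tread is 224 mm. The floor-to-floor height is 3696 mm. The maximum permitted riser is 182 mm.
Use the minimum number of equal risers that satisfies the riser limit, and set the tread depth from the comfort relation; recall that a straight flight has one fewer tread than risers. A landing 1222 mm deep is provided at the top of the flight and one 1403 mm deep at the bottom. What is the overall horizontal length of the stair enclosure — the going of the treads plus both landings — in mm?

⌈3696/182⌉ = 21 risers.
Riser R = 3696 / 21 = 176 mm, within the 182 mm limit.
T = 641 − 2·176 = 289 mm, which satisfies the 224 mm minimum.
Treads = 21 − 1 = 20; going = 20 × 289 = 5780 mm.
Enclosure = 5780 + 1222 + 1403 = 8405 mm.

8405 mm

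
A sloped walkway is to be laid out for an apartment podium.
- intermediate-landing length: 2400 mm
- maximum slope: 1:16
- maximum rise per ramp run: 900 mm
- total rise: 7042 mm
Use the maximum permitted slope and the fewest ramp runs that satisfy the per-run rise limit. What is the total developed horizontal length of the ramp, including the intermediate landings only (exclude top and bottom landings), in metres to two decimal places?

129.47 m

At most 900 each: 7042/900 = 7.82, giving 8 ramp runs. That means 7 intermediate landings.
Ramp run (horizontal) at 1:16: 7042 × 16 = 112672 mm.
7 intermediate landings contribute 7 × 2400 = 16800 mm.
Developed length = 112672 + 16800 = 129472 mm.
= 129.47 m.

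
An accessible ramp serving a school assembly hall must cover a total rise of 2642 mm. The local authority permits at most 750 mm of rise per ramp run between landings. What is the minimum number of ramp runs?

⌈2642/750⌉ = 4 ramp runs.

4 runs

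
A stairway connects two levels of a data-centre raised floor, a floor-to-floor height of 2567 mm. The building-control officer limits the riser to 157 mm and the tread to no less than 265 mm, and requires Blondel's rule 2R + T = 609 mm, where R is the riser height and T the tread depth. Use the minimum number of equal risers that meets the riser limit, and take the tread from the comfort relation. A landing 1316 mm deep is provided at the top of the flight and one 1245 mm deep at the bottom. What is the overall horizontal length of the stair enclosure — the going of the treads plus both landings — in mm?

2567 / 157 = 16.35, so 17 risers are needed.
Each riser is 2567/17 = 151 mm (≤ 157 mm).
Tread T = 609 − 2 × 151 = 307 mm (≥ 265 mm).
17 risers give 16 treads; going = 16 × 307 = 4912 mm.
Add landings: 4912 + 1316 + 1245 = 7473 mm.

7473 mm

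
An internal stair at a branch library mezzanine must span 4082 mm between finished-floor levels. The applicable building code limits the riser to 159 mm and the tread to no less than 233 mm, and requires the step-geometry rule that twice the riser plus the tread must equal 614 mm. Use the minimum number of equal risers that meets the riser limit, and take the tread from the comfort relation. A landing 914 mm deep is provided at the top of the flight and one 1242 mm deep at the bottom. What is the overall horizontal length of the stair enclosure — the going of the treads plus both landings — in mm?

9656 mm

4082 / 159 = 25.67, so 26 risers are needed.
Riser R = 4082 / 26 = 157 mm, within the 159 mm limit.
From 2R + T = 614: T = 614 − 314 = 300 mm.
Going = (26 − 1) × 300 = 7500 mm.
Enclosure = 7500 + 914 + 1242 = 9656 mm.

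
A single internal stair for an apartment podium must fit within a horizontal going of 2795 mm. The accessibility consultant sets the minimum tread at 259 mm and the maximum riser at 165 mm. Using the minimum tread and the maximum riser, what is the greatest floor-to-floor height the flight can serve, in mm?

1815 mm

2795 / 259 = 10.79, so 10 treads fit.
Risers = treads + 1 = 11.
Maximum height = 11 × 165 = 1815 mm.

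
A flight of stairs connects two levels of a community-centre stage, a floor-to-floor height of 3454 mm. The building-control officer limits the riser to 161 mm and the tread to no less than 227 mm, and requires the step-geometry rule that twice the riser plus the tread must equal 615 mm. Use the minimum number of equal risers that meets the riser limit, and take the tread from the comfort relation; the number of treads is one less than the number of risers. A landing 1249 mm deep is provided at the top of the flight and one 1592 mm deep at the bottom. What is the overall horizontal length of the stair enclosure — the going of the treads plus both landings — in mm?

At most 161 each: 3454/161 = 21.45, giving 22 risers.
Each riser is 3454/22 = 157 mm (≤ 161 mm).
T = 615 − 2·157 = 301 mm, which satisfies the 227 mm minimum.
22 risers give 21 treads; going = 21 × 301 = 6321 mm.
Enclosure = 6321 + 1249 + 1592 = 9162 mm.

9162 mm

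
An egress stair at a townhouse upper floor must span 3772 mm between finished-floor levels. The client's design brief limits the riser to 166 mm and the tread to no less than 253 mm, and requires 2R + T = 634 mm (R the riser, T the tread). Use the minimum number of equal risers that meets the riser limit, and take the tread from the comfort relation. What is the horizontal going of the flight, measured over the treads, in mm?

6732 mm

3772 / 166 = 22.72, so 23 risers are needed.
Riser R = 3772 / 23 = 164 mm, within the 166 mm limit.
T = 634 − 2·164 = 306 mm, which satisfies the 253 mm minimum.
Going = (23 − 1) × 306 = 6732 mm.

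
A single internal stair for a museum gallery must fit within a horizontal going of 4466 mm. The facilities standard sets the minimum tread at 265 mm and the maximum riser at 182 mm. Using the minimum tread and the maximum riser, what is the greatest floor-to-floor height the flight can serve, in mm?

3094 mm

Treads that fit: ⌊4466 / 265⌋ = 16.
Risers = treads + 1 = 17.
Maximum height = 17 × 182 = 3094 mm.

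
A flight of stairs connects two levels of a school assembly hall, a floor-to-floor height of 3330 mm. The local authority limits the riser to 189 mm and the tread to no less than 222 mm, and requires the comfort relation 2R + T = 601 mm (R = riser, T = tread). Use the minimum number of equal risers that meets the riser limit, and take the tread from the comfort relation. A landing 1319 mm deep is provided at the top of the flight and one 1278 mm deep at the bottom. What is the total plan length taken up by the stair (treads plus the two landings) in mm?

⌈3330/189⌉ = 18 risers.
Riser R = 3330 / 18 = 185 mm, within the 189 mm limit.
Tread T = 601 − 2 × 185 = 231 mm (≥ 222 mm).
Treads = 18 − 1 = 17; going = 17 × 231 = 3927 mm.
Add landings: 3927 + 1319 + 1278 = 6524 mm.

6524 mm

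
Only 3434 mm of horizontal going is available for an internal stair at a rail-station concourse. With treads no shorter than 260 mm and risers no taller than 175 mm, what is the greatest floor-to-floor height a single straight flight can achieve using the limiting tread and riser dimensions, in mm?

2450 mm

Treads that fit: ⌊3434 / 260⌋ = 13.
Risers = treads + 1 = 14.
Maximum height = 14 × 175 = 2450 mm.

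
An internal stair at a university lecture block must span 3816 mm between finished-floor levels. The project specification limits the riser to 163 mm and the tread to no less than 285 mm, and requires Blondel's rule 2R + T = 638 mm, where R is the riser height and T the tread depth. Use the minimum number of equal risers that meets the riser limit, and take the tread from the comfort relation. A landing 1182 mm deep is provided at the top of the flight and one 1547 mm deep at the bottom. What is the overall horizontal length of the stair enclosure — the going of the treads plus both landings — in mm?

3816 / 163 = 23.41, so 24 risers are needed.
R = 3816 ÷ 24 = 159 mm.
Tread T = 638 − 2 × 159 = 320 mm (≥ 285 mm).
Going = (24 − 1) × 320 = 7360 mm.
Enclosure = 7360 + 1182 + 1547 = 10089 mm.

10089 mm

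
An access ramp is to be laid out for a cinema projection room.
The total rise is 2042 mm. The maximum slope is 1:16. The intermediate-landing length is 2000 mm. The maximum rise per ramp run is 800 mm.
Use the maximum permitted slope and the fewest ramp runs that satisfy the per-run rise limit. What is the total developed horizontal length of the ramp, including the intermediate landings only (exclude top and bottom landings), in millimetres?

36672 mm

2042 / 800 = 2.55, so 3 ramp runs are needed. That means 2 intermediate landings.
Horizontal run for 2042 mm of rise at 1:16 is 2042 × 16 = 32672 mm.
Intermediate landings: 2 × 2000 = 4000 mm.
Developed length = 32672 + 4000 = 36672 mm.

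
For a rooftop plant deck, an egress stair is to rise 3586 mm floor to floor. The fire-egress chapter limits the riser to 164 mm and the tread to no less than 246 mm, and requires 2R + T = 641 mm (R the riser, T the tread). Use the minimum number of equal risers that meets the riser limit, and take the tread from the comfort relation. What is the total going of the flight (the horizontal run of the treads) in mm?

3586 / 164 = 21.866 → round up to 22 risers.
R = 3586 ÷ 22 = 163 mm.
From 2R + T = 641: T = 641 − 326 = 315 mm.
Going = (22 − 1) × 315 = 6615 mm.

6615 mm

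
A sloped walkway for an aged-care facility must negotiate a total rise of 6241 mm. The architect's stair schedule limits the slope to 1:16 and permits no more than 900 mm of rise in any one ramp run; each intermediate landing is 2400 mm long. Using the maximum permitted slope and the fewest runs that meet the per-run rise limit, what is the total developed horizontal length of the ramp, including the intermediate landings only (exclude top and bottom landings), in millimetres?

114256 mm

At most 900 each: 6241/900 = 6.93, giving 7 ramp runs. That means 6 intermediate landings.
Horizontal run for 6241 mm of rise at 1:16 is 6241 × 16 = 99856 mm.
Intermediate landings: 6 × 2400 = 14400 mm.
Total developed length = 99856 + 14400 = 114256 mm.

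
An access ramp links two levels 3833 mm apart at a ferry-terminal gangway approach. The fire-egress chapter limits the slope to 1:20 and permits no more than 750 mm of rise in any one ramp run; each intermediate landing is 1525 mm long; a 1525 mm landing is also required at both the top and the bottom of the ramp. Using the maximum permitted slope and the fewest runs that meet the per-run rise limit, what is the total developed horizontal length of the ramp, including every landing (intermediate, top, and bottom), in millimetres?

87335 mm

⌈3833/750⌉ = 6 ramp runs. That means 5 intermediate landings.
Ramp run (horizontal) at 1:20: 3833 × 20 = 76660 mm.
Intermediate landings: 5 × 1525 = 7625 mm.
Top and bottom landings: 2 × 1525 = 3050 mm.
Total = 76660 + 7625 + 3050 = 87335 mm.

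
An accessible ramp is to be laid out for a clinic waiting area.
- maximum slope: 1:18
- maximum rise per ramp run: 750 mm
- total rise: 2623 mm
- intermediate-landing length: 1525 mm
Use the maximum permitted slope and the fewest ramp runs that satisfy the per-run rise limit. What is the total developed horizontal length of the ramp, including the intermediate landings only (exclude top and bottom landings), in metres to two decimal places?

⌈2623/750⌉ = 4 ramp runs. That means 3 intermediate landings.
Horizontal run for 2623 mm of rise at 1:18 is 2623 × 18 = 47214 mm.
Intermediate landings: 3 × 1525 = 4575 mm.
Total developed length = 47214 + 4575 = 51789 mm.
= 51.79 m.

51.79 m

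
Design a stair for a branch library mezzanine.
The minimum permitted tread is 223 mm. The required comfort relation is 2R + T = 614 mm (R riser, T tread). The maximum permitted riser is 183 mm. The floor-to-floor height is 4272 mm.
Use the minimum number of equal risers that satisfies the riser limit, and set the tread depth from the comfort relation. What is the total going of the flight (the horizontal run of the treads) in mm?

5934 mm

⌈4272/183⌉ = 24 risers.
Each riser is 4272/24 = 178 mm (≤ 183 mm).
From 2R + T = 614: T = 614 − 356 = 258 mm.
24 risers give 23 treads; going = 23 × 258 = 5934 mm.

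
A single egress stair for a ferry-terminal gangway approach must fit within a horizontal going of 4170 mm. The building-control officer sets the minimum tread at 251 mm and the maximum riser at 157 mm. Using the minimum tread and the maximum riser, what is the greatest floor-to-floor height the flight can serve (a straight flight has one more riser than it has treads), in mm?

2669 mm

Treads that fit: ⌊4170 / 251⌋ = 16.
Risers = treads + 1 = 17.
Maximum height = 17 × 157 = 2669 mm.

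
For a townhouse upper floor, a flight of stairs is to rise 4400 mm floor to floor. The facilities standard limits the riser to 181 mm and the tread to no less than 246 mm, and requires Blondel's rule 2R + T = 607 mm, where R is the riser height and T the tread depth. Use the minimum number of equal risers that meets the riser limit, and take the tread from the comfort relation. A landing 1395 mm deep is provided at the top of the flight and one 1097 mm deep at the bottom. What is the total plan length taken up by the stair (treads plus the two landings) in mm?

⌈4400/181⌉ = 25 risers.
Each riser is 4400/25 = 176 mm (≤ 181 mm).
Tread T = 607 − 2 × 176 = 255 mm (≥ 246 mm).
Going = (25 − 1) × 255 = 6120 mm.
Enclosure = 6120 + 1395 + 1097 = 8612 mm.

8612 mm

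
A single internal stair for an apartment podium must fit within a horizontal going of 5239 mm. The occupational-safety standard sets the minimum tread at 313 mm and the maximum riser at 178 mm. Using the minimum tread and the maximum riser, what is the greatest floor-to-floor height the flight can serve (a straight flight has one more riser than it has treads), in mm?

Treads that fit: ⌊5239 / 313⌋ = 16.
Risers = treads + 1 = 17.
Maximum height = 17 × 178 = 3026 mm.

3026 mm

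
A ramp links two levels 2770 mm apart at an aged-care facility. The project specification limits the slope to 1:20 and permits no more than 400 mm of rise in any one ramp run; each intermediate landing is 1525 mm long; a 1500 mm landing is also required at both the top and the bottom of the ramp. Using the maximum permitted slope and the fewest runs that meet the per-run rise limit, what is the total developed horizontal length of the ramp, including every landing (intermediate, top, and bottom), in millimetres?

⌈2770/400⌉ = 7 ramp runs. That means 6 intermediate landings.
Horizontal run for 2770 mm of rise at 1:20 is 2770 × 20 = 55400 mm.
6 intermediate landings contribute 6 × 1525 = 9150 mm.
Top and bottom landings: 2 × 1500 = 3000 mm.
Total = 55400 + 9150 + 3000 = 67550 mm.

67550 mm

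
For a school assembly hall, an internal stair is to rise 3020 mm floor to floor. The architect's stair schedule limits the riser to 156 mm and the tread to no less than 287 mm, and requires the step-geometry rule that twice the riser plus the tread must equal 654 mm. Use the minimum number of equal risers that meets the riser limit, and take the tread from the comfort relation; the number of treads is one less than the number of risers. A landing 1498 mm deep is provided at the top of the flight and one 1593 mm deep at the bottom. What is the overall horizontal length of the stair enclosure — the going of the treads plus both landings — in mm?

9779 mm

3020 / 156 = 19.36, so 20 risers are needed.
R = 3020 ÷ 20 = 151 mm.
From 2R + T = 654: T = 654 − 302 = 352 mm.
20 risers give 19 treads; going = 19 × 352 = 6688 mm.
Add landings: 6688 + 1498 + 1593 = 9779 mm.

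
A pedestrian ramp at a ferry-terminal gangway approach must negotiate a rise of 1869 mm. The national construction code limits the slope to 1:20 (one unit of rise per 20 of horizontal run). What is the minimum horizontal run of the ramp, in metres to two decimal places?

37.38 m

Run = rise × 20 = 1869 × 20 = 37380 mm.
37380 mm = 37.38 m.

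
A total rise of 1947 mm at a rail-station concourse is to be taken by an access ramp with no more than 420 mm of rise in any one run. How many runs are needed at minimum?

5 runs

⌈1947/420⌉ = 5 ramp runs.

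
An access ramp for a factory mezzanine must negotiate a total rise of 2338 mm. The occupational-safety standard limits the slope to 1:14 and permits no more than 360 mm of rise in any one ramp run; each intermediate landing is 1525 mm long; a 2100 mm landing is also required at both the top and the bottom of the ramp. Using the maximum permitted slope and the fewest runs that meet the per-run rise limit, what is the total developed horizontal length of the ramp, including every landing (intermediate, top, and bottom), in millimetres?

2338 / 360 = 6.49, so 7 ramp runs are needed. That means 6 intermediate landings.
Ramp run (horizontal) at 1:14: 2338 × 14 = 32732 mm.
Intermediate landings: 6 × 1525 = 9150 mm.
Top and bottom landings: 2 × 2100 = 4200 mm.
Total = 32732 + 9150 + 4200 = 46082 mm.

46082 mm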